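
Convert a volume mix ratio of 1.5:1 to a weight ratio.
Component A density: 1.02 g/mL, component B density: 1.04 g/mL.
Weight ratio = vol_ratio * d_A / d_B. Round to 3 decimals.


= 1.5 * 1.02 / 1.04 = 1.471

1.471


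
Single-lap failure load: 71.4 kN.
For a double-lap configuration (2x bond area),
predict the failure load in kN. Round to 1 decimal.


Failure load = 71.4 * 2 = 142.8 kN

142.8


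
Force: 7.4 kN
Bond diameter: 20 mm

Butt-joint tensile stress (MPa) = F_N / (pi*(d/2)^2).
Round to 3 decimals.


F_N = 7.4 * 1000 = 7400.0 N
A = pi*(10.0)^2 = 314.1593 mm^2
stress = 7400.0 / 314.1593 = 23.555 MPa

23.555


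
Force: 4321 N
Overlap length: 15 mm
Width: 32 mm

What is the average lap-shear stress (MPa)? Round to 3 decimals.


Average shear stress = F / (overlap * width)
= 4321 / (15 * 32)
= 9.002 MPa

9.002


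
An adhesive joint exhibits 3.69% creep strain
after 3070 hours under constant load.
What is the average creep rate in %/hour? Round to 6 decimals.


Creep rate = strain / time
= 3.69 / 3070
= 0.001202 %/h

0.001202


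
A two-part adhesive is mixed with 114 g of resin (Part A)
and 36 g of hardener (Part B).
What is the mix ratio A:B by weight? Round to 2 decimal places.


Mix ratio = mass_A / mass_B
= 114 / 36
= 3.17

3.17


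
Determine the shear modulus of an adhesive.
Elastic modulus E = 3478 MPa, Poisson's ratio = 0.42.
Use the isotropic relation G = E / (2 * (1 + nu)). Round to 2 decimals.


G = 3478 / (2*(1+0.42)) = 3478 / 2.84
= 1224.65 MPa

1224.65


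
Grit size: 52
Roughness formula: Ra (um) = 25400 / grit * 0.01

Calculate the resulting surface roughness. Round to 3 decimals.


Ra = 25400 / 52 * 0.01
= 4.885 um

4.885


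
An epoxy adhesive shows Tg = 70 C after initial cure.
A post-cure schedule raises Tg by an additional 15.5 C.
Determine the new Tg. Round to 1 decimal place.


New Tg = 70 + 15.5
= 85.5 C

85.5


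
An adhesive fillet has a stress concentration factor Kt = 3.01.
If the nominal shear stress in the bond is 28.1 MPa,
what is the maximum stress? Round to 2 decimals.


Max stress = 28.1 * 3.01 = 84.58 MPa

84.58


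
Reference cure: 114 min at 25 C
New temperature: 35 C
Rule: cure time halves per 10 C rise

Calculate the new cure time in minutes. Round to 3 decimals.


factor = 2^((35-25)/10) = 2.0000
t_new = 114 / 2.0000 = 57.000 min

57.000


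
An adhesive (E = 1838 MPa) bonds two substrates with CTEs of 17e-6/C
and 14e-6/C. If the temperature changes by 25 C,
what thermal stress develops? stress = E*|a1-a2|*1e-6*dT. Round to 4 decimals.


Stress = 1838 * |17 - 14| * 1e-6 * 25
= 0.1379 MPa

0.1379


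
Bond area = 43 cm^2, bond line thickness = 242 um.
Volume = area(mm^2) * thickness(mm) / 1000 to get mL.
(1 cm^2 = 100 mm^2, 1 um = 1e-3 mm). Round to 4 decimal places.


area_mm2 = 43 * 100 = 4300
blt_mm = 242 * 1e-3 = 0.242
vol_mm3 = 4300 * 0.242 = 1040.6
vol_mL = 1040.6 / 1000 = 1.0406 mL

1.0406


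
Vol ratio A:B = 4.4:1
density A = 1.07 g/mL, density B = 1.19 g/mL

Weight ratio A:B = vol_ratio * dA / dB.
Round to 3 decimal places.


Weight ratio = 4.4 * 1.07 / 1.19
= 3.956

3.956


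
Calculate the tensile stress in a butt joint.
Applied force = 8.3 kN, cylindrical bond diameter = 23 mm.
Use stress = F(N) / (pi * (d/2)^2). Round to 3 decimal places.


A = pi * 11.5^2 = 415.4756 mm^2
sigma = 8300.0 / 415.4756 = 19.977 MPa

19.977


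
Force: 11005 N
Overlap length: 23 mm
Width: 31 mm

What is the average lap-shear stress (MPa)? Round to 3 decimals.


Average shear stress = F / (overlap * width)
= 11005 / (23 * 31)
= 15.435 MPa

15.435


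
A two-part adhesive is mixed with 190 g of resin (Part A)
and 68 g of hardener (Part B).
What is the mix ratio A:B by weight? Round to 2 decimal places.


Mix ratio = mass_A / mass_B
= 190 / 68
= 2.79

2.79


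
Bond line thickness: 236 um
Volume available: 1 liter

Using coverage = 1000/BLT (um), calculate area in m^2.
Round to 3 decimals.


1 L = 1e6 mm^3, thickness = 236 um = 0.236 mm
Area = 1e6 / 0.236 mm^2 = (1e6 / 0.236) / 1e6 m^2 = 1000 / 236 m^2
= 4.237 m^2

4.237


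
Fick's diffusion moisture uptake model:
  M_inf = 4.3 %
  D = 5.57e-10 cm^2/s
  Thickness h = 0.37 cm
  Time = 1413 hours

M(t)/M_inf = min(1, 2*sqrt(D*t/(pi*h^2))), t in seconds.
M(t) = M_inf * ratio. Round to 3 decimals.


t_sec = 1413 * 3600 = 5086800
ratio = 2*sqrt(5.57e-10*5086800/(pi*0.37^2))
= min(1, 0.162332)
= 0.162332
M(t) = 4.3 * 0.162332 = 0.698 %

0.698


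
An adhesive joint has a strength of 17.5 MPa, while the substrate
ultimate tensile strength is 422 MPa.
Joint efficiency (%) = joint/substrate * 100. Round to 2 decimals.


Efficiency = 17.5 / 422 * 100
= 4.15%

4.15


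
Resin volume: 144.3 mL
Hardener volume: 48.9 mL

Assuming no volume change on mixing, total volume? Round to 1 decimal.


V_total = 144.3 + 48.9 = 193.2 mL

193.2


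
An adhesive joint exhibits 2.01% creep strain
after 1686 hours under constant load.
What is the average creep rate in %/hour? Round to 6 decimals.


Creep rate = strain / time
= 2.01 / 1686
= 0.001192 %/h

0.001192


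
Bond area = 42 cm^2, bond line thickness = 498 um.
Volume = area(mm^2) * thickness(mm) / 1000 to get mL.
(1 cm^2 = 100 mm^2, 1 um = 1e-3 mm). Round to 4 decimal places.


area_mm2 = 42 * 100 = 4200
blt_mm = 498 * 1e-3 = 0.498
vol_mm3 = 4200 * 0.498 = 2091.6
vol_mL = 2091.6 / 1000 = 2.0916 mL

2.0916


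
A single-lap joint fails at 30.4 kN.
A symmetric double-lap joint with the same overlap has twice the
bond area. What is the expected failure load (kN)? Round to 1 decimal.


Double-lap load = 2 * 30.4 = 60.8 kN

60.8


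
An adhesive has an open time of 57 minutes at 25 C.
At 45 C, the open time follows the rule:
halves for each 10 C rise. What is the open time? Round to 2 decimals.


Factor = 2^((45-25)/10) = 4.0000
Open time = 57 / 4.0000 = 14.25 min

14.25


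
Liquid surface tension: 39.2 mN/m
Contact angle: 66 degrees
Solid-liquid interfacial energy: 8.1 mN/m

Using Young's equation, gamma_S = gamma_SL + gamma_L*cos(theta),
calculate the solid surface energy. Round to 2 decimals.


gamma_S = 8.1 + 39.2 * cos(66)
= 24.04 mN/m

24.04


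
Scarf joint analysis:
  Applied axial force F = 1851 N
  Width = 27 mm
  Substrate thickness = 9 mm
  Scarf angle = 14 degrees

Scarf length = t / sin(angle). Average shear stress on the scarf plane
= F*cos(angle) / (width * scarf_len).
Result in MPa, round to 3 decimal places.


Scarf length = 9 / sin(14 deg) = 37.2021 mm
cos(14 deg) = 0.970296
Shear = 1851 * 0.970296 / (27 * 37.2021)
= 1.788 MPa

1.788


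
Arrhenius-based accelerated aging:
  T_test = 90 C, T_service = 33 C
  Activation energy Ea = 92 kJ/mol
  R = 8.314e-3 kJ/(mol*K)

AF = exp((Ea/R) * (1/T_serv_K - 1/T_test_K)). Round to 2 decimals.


T_test_K = 363.15, T_serv_K = 306.15
AF = exp((92/8.314e-3) * (1/306.15 - 1/363.15))
= 290.98

290.98


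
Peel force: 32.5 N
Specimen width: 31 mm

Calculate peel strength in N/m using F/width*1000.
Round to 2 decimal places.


Peel strength = 32.5 / 31 * 1000 = 1048.39 N/m

1048.39


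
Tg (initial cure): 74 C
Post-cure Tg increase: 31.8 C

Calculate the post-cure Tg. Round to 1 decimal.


Post-cure Tg = 74 + 31.8 = 105.8 C

105.8


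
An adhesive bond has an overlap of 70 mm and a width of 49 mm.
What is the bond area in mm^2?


Bond area = overlap * width
= 70 * 49
= 3430 mm^2

3430


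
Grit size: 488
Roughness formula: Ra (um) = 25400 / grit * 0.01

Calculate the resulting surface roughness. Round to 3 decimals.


Ra = 25400 / 488 * 0.01
= 0.520 um

0.520


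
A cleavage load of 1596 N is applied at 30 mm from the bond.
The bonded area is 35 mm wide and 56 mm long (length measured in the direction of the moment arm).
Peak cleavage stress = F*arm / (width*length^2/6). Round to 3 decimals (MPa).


Moment = 1596 * 30 = 47880 N*mm
Section modulus = 35 * 3136 / 6 = 109760 / 6 mm^3
Stress = 47880 / (109760 / 6) = 287280 / 109760
= 2.617 MPa

2.617


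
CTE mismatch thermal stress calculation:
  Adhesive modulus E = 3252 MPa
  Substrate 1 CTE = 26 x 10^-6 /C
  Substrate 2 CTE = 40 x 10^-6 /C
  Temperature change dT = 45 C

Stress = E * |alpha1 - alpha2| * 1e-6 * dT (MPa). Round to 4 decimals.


delta_alpha = |26 - 40| = 14 x 10^-6/C
Stress = 3252 * 14e-6 * 45
= 2.0488 MPa

2.0488


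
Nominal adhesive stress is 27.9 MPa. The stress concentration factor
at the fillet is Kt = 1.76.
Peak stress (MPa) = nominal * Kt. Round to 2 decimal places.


Peak = 27.9 * 1.76 = 49.10 MPa

49.10


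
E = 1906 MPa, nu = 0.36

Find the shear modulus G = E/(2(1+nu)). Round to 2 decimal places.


G = 1906 / (2 * 1.36)
= 700.74 MPa

700.74


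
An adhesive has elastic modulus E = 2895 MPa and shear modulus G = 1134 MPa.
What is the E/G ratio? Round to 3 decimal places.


E/G = 2895 / 1134 = 2.553

2.553


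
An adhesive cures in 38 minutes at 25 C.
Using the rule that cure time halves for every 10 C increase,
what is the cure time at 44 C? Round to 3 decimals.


Factor = 2^((44 - 25) / 10) = 3.7321
Cure time = 38 / 3.7321
= 10.182 minutes

10.182


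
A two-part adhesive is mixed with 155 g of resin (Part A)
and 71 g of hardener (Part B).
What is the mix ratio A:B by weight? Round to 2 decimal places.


Mix ratio = mass_A / mass_B
= 155 / 71
= 2.18

2.18


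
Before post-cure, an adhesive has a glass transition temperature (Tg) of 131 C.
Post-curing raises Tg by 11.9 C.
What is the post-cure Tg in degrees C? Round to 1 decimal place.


Tg_post = Tg_base + delta_Tg
= 131 + 11.9
= 142.9 C

142.9


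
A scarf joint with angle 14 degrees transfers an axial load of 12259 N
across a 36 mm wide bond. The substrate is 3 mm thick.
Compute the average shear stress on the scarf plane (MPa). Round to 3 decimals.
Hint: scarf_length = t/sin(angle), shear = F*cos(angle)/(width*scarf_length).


scarf_length = 3 / sin(14 deg) = 12.4007 mm
cos(14 deg) = 0.970296
shear stress = 12259 * 0.970296 / (36 * 12.4007)
= 26.645 MPa

26.645


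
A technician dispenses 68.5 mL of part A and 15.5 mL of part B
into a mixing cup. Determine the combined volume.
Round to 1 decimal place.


Combined volume = 68.5 + 15.5
= 84.0 mL

84.0


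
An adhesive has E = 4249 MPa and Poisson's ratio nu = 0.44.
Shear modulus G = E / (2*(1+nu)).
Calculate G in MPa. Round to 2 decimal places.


G = 4249 / (2*(1+0.44))
= 4249 / 2.88
= 1475.35 MPa

1475.35


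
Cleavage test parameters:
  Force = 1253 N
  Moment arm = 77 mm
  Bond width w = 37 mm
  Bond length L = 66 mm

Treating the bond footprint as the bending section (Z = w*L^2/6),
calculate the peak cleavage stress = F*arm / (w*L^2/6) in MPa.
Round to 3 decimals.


M = 1253 * 77 = 96481 N*mm
Z = 37 * 66^2 / 6 = 161172 / 6 mm^3
sigma = M / Z = 6 * 96481 / 161172 = 578886 / 161172
= 3.592 MPa

3.592


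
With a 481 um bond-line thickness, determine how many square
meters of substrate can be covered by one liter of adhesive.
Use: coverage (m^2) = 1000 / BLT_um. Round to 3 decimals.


Coverage = 1000 / 481 = 2.079 m^2

2.079


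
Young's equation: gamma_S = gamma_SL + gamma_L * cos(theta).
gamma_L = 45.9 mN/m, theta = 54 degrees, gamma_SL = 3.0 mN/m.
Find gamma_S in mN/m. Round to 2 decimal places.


cos(54 deg) = 0.587785
gamma_S = 3.0 + 45.9 * 0.587785
= 29.98 mN/m

29.98


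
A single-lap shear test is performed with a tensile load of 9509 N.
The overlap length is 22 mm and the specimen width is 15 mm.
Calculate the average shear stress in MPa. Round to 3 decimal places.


Shear stress = F / (overlap * width)
= 9509 / (22 * 15)
= 9509 / 330
= 28.815 MPa

28.815


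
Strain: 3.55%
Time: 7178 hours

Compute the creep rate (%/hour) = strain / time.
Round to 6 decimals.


Creep rate = 3.55 / 7178
= 0.000495 %/h

0.000495


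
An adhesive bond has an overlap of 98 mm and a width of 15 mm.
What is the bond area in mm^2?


Bond area = overlap * width
= 98 * 15
= 1470 mm^2

1470


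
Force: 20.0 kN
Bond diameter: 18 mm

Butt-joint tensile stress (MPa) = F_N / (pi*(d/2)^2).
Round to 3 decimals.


F_N = 20.0 * 1000 = 20000.0 N
A = pi*(9.0)^2 = 254.4690 mm^2
stress = 20000.0 / 254.4690 = 78.595 MPa

78.595


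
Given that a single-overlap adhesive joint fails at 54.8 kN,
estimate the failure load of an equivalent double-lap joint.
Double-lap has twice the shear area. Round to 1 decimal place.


Double-lap factor = 2
Expected load = 54.8 * 2 = 109.6 kN

109.6


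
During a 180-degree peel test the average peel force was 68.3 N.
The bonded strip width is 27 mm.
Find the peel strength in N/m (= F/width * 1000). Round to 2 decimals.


Peel strength = F/width * 1000
= 68.3 / 27 * 1000
= 2529.63 N/m

2529.63


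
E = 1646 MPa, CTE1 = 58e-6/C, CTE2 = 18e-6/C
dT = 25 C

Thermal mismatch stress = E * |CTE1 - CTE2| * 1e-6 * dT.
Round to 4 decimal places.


= 1646 * 40e-6 * 25
= 1.6460 MPa

1.6460


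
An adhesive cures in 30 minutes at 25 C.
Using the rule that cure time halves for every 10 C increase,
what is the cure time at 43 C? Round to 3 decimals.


Factor = 2^((43 - 25) / 10) = 3.4822
Cure time = 30 / 3.4822
= 8.615 minutes

8.615


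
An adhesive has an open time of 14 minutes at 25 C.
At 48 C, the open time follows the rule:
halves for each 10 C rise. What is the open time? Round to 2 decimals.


Factor = 2^((48-25)/10) = 4.9246
Open time = 14 / 4.9246 = 2.84 min

2.84


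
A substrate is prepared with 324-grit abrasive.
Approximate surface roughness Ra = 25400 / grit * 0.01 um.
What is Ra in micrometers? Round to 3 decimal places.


Ra = 25400 / 324 * 0.01 = 0.784 um

0.784


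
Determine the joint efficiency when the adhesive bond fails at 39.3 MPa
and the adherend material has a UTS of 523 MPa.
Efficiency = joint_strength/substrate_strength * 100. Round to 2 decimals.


Joint efficiency = 39.3 / 523 * 100
= 7.51%

7.51


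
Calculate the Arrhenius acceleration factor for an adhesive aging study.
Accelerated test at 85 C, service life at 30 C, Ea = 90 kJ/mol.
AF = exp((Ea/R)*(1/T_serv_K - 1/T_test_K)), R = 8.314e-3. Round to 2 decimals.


T_test = 358.15 K, T_serv = 303.15 K
Ea/R = 90 / 0.008314 = 10825.11
AF = exp(10825.11 * (1/303.15 - 1/358.15))
= 240.73

240.73


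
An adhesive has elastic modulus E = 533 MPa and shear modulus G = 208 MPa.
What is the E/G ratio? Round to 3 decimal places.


E/G = 533 / 208 = 2.563

2.563


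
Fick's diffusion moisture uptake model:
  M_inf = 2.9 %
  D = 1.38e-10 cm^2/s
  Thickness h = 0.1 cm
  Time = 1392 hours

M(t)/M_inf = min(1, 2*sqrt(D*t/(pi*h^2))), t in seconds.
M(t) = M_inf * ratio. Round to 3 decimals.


t_sec = 1392 * 3600 = 5011200
ratio = 2*sqrt(1.38e-10*5011200/(pi*0.1^2))
= min(1, 0.296733)
= 0.296733
M(t) = 2.9 * 0.296733 = 0.861 %

0.861


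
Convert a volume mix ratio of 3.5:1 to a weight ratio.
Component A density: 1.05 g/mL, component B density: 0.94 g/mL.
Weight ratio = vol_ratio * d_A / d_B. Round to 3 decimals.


= 3.5 * 1.05 / 0.94 = 3.910

3.910


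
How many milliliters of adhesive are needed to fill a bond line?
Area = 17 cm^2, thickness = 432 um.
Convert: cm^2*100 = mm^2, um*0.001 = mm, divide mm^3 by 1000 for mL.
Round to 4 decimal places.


= (17 * 100) * (432 * 0.001) / 1000
= 0.7344 mL

0.7344


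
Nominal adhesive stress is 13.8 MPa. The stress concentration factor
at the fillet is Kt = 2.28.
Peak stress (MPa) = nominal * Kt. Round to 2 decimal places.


Peak = 13.8 * 2.28 = 31.46 MPa

31.46


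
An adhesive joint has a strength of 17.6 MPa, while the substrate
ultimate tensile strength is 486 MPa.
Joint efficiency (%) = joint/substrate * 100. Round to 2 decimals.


Efficiency = 17.6 / 486 * 100
= 3.62%

3.62


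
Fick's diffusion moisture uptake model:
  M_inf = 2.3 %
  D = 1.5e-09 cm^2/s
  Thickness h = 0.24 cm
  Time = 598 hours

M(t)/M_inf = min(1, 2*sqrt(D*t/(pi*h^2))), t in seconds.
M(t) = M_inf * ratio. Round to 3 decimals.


t_sec = 598 * 3600 = 2152800
ratio = 2*sqrt(1.5e-09*2152800/(pi*0.24^2))
= min(1, 0.267172)
= 0.267172
M(t) = 2.3 * 0.267172 = 0.614 %

0.614


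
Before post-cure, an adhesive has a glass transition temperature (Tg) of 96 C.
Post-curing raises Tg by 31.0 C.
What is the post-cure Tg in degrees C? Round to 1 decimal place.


Tg_post = Tg_base + delta_Tg
= 96 + 31.0
= 127.0 C

127.0


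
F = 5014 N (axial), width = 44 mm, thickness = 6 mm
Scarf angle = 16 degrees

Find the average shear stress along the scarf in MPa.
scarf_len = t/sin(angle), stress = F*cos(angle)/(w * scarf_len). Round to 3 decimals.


scarf_len = 6/sin(16 deg) = 21.7677
cos(16 deg) = 0.961262
stress = 5014*0.961262/(44*21.7677) = 5.032 MPa

5.032


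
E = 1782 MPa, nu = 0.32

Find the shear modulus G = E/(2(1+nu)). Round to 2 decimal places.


G = 1782 / (2 * 1.32)
= 675.00 MPa

675.00


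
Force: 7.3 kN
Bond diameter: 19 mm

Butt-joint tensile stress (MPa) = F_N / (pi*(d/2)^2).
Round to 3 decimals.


F_N = 7.3 * 1000 = 7300.0 N
A = pi*(9.5)^2 = 283.5287 mm^2
stress = 7300.0 / 283.5287 = 25.747 MPa

25.747


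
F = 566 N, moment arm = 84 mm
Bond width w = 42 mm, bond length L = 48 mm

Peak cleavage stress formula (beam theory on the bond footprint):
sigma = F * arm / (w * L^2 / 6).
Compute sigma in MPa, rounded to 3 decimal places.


sigma = (566 * 84) / (42 * 2304 / 6)
= 47544 * 6 / 96768
= 285264 / 96768
= 2.948 MPa

2.948


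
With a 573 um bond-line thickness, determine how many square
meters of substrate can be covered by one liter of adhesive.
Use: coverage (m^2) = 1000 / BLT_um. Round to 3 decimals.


Coverage = 1000 / 573 = 1.745 m^2

1.745


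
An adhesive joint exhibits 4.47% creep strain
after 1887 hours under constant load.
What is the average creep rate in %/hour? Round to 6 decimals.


Creep rate = strain / time
= 4.47 / 1887
= 0.002369 %/h

0.002369


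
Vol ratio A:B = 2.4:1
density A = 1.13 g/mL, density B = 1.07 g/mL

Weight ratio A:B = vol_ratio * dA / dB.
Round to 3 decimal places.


Weight ratio = 2.4 * 1.13 / 1.07
= 2.535

2.535


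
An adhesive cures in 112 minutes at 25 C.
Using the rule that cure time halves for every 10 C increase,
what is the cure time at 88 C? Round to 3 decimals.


Factor = 2^((88 - 25) / 10) = 78.7932
Cure time = 112 / 78.7932
= 1.421 minutes

1.421


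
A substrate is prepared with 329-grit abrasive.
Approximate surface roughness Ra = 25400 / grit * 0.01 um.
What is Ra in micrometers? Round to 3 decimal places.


Ra = 25400 / 329 * 0.01 = 0.772 um

0.772


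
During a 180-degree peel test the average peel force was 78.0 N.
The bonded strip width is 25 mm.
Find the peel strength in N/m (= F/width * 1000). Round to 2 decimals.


Peel strength = F/width * 1000
= 78.0 / 25 * 1000
= 3120.00 N/m

3120.00


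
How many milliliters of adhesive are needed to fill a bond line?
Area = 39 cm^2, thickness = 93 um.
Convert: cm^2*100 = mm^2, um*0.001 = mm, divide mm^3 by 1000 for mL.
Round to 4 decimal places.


= (39 * 100) * (93 * 0.001) / 1000
= 0.3627 mL

0.3627


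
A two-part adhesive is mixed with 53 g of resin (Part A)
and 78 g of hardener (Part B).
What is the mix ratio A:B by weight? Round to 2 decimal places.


Mix ratio = mass_A / mass_B
= 53 / 78
= 0.68

0.68


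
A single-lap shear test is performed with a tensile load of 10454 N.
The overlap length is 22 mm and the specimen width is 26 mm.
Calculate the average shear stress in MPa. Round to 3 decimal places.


Shear stress = F / (overlap * width)
= 10454 / (22 * 26)
= 10454 / 572
= 18.276 MPa

18.276


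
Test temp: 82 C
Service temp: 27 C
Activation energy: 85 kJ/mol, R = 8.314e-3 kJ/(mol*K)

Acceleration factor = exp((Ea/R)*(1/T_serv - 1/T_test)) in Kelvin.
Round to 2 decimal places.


AF = exp((85/0.008314)*(1/300.15 - 1/355.15))
= 195.39

195.39


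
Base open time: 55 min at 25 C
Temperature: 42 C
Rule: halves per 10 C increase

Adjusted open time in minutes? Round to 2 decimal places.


Acceleration = 2^((42-25)/10) = 3.2490
Open time = 55 / 3.2490 = 16.93 min

16.93


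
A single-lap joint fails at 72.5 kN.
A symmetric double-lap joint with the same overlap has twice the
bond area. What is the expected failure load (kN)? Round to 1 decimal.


Double-lap load = 2 * 72.5 = 145.0 kN

145.0


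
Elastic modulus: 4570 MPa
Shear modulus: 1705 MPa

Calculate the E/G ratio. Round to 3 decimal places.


E / G = 4570 / 1705 = 2.680

2.680


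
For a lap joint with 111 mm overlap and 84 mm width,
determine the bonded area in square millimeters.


Area = 111 * 84 = 9324 mm^2

9324


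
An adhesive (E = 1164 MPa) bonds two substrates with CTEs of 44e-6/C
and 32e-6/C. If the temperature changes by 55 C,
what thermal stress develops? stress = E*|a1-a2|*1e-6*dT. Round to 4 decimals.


Stress = 1164 * |44 - 32| * 1e-6 * 55
= 0.7682 MPa

0.7682


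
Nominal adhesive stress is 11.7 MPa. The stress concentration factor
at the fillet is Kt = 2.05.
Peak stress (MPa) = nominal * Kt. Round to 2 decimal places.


Peak = 11.7 * 2.05 = 23.99 MPa

23.99


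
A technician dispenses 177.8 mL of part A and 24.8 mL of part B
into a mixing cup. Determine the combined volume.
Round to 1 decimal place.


Combined volume = 177.8 + 24.8
= 202.6 mL

202.6


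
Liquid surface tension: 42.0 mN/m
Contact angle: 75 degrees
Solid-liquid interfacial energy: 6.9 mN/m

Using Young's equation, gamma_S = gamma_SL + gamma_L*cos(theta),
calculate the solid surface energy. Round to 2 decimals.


gamma_S = 6.9 + 42.0 * cos(75)
= 17.77 mN/m

17.77


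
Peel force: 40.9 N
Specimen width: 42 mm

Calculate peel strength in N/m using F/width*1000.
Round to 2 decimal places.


Peel strength = 40.9 / 42 * 1000 = 973.81 N/m

973.81


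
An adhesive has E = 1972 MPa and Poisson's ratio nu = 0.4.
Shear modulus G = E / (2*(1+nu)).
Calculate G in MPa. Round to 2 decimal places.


G = 1972 / (2*(1+0.4))
= 1972 / 2.80
= 704.29 MPa

704.29


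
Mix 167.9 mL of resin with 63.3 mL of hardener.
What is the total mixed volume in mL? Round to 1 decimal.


Total = 167.9 + 63.3 = 231.2 mL

231.2


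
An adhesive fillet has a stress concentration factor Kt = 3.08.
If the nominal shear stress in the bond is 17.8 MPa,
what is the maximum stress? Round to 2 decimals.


Max stress = 17.8 * 3.08 = 54.82 MPa

54.82


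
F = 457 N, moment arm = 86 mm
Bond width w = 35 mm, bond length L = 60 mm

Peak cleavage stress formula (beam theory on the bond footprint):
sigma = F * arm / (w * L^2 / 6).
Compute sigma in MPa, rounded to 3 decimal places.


sigma = (457 * 86) / (35 * 3600 / 6)
= 39302 * 6 / 126000
= 235812 / 126000
= 1.872 MPa

1.872


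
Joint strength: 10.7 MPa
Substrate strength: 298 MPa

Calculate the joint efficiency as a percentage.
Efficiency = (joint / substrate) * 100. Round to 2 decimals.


Efficiency = (10.7 / 298) * 100 = 3.59%

3.59


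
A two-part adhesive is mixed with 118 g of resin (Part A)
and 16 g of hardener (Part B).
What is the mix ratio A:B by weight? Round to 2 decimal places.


Mix ratio = mass_A / mass_B
= 118 / 16
= 7.38

7.38


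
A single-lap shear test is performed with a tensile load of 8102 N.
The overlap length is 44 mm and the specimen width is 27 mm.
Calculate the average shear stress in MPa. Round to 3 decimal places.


Shear stress = F / (overlap * width)
= 8102 / (44 * 27)
= 8102 / 1188
= 6.820 MPa

6.820


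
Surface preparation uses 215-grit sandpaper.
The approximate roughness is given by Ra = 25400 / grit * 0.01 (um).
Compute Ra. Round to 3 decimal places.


Ra = 25400 / 215 * 0.01
= 254 / 215
= 1.181 um

1.181


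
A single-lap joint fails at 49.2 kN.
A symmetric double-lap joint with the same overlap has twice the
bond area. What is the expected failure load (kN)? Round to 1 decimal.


Double-lap load = 2 * 49.2 = 98.4 kN

98.4


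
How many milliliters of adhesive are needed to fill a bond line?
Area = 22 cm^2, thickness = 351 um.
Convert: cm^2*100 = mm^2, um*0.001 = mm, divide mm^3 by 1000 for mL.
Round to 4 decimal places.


= (22 * 100) * (351 * 0.001) / 1000
= 0.7722 mL

0.7722


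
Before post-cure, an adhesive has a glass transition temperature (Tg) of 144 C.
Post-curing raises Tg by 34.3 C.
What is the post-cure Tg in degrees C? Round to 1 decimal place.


Tg_post = Tg_base + delta_Tg
= 144 + 34.3
= 178.3 C

178.3


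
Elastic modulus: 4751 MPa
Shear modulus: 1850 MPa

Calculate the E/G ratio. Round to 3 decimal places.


E / G = 4751 / 1850 = 2.568

2.568


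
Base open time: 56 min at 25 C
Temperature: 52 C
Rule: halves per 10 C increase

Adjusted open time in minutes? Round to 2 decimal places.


Acceleration = 2^((52-25)/10) = 6.4980
Open time = 56 / 6.4980 = 8.62 min

8.62


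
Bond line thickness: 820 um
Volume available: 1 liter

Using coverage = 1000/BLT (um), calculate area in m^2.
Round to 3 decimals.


1 L = 1e6 mm^3, thickness = 820 um = 0.82 mm
Area = 1e6 / 0.82 mm^2 = (1e6 / 0.82) / 1e6 m^2 = 1000 / 820 m^2
= 1.220 m^2

1.220


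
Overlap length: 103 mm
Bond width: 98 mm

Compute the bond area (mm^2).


Bond area = 103 * 98 = 10094 mm^2

10094


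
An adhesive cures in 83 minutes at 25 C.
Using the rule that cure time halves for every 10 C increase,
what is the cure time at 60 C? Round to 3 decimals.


Factor = 2^((60 - 25) / 10) = 11.3137
Cure time = 83 / 11.3137
= 7.336 minutes

7.336


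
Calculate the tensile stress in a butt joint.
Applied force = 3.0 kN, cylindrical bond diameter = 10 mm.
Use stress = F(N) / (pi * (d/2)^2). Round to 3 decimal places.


A = pi * 5.0^2 = 78.5398 mm^2
sigma = 3000.0 / 78.5398 = 38.197 MPa

38.197


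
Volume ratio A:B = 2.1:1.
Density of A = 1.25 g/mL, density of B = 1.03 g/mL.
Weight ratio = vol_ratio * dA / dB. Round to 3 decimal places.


Wt ratio = 2.1 * 1.25 / 1.03
= 2.549

2.549


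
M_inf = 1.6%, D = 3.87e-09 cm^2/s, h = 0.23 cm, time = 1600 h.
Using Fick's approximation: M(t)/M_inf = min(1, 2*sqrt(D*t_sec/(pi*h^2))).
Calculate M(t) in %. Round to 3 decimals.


t = 5760000 s
ratio = min(1, 2*sqrt(3.87e-09*5760000/(pi*0.0529)))
= 0.732477
M(t) = 1.6 * 0.732477 = 1.172%

1.172


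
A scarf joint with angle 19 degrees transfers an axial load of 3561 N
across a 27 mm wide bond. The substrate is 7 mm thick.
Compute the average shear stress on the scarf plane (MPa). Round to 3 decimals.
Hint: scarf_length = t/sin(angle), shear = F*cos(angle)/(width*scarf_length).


scarf_length = 7 / sin(19 deg) = 21.5009 mm
cos(19 deg) = 0.945519
shear stress = 3561 * 0.945519 / (27 * 21.5009)
= 5.800 MPa

5.800


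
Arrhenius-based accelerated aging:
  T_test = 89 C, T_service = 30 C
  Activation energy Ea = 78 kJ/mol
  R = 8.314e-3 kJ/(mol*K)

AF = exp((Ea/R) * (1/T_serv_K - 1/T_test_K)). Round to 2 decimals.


T_test_K = 362.15, T_serv_K = 303.15
AF = exp((78/8.314e-3) * (1/303.15 - 1/362.15))
= 154.76

154.76


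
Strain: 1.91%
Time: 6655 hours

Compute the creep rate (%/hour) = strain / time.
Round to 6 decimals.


Creep rate = 1.91 / 6655
= 0.000287 %/h

0.000287


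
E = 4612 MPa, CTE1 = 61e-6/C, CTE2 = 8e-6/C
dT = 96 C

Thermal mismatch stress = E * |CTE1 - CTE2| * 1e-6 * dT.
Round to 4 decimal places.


= 4612 * 53e-6 * 96
= 23.4659 MPa

23.4659


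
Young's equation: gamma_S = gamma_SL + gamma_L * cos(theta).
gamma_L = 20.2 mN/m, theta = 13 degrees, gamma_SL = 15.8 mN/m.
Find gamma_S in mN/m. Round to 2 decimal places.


cos(13 deg) = 0.974370
gamma_S = 15.8 + 20.2 * 0.974370
= 35.48 mN/m

35.48


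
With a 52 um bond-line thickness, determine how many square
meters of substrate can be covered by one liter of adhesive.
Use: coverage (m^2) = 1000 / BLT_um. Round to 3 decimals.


Coverage = 1000 / 52 = 19.231 m^2

19.231


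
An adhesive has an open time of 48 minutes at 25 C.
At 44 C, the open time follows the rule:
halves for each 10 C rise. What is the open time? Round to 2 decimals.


Factor = 2^((44-25)/10) = 3.7321
Open time = 48 / 3.7321 = 12.86 min

12.86


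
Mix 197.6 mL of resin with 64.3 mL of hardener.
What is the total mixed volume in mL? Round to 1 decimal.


Total = 197.6 + 64.3 = 261.9 mL

261.9


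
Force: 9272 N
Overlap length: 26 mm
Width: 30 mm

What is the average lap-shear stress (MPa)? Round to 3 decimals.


Average shear stress = F / (overlap * width)
= 9272 / (26 * 30)
= 11.887 MPa

11.887


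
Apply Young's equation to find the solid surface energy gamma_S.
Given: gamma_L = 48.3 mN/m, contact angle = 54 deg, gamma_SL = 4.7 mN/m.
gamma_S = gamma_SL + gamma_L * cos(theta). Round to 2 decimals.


theta_rad = 54 * pi/180 = 0.942478
gamma_S = 4.7 + 48.3 * cos(0.942478)
= 33.09 mN/m

33.09


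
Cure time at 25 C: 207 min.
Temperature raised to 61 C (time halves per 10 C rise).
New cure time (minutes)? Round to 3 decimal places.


Acceleration factor = 2^(36/10) = 12.1257
New time = 207 / 12.1257 = 17.071 min

17.071


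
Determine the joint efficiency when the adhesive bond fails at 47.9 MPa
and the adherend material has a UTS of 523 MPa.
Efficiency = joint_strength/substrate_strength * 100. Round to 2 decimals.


Joint efficiency = 47.9 / 523 * 100
= 9.16%

9.16


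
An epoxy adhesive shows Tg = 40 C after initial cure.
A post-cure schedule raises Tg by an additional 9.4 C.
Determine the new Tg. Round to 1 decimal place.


New Tg = 40 + 9.4
= 49.4 C

49.4


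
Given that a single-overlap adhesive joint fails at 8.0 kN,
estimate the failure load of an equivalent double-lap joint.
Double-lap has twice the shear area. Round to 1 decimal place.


Double-lap factor = 2
Expected load = 8.0 * 2 = 16.0 kN

16.0


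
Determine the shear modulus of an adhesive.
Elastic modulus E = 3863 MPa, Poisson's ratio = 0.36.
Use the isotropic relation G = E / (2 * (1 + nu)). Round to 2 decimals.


G = 3863 / (2*(1+0.36)) = 3863 / 2.72
= 1420.22 MPa

1420.22


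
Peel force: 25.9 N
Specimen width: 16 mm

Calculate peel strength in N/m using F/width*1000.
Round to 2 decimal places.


Peel strength = 25.9 / 16 * 1000 = 1618.75 N/m

1618.75


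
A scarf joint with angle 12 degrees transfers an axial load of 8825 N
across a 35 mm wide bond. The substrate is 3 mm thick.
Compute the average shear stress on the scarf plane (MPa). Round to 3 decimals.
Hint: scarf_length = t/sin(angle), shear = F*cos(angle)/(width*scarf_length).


scarf_length = 3 / sin(12 deg) = 14.4292 mm
cos(12 deg) = 0.978148
shear stress = 8825 * 0.978148 / (35 * 14.4292)
= 17.093 MPa

17.093


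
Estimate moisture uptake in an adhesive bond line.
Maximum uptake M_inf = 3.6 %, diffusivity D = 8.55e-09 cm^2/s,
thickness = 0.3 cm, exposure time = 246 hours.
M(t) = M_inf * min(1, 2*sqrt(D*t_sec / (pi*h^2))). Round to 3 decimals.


Convert time: 246 h = 885600 s
ratio = min(1, 2*sqrt(8.55e-09*885600/(pi*0.3^2)))
= 0.327292
M(t) = 3.6 * 0.327292 = 1.178%

1.178


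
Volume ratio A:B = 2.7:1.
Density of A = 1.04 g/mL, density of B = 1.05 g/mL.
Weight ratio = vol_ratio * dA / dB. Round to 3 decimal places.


Wt ratio = 2.7 * 1.04 / 1.05
= 2.674

2.674


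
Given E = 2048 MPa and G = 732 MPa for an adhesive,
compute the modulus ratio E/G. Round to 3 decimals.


E/G ratio = 2048 / 732 = 2.798

2.798


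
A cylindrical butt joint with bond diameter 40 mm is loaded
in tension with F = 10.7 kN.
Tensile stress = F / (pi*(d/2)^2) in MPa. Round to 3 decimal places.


Area = pi * (40/2)^2 = 1256.6371 mm^2
Stress = 10.7*1000 / 1256.6371
= 8.515 MPa

8.515


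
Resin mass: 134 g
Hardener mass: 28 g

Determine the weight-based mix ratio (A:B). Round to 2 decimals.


Ratio = 134 / 28 = 4.79

4.79


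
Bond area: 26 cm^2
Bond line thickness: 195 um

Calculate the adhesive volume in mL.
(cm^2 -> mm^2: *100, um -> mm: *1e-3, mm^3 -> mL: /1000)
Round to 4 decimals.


V = 26*100 * 195*1e-3 / 1000
= 0.5070 mL

0.5070


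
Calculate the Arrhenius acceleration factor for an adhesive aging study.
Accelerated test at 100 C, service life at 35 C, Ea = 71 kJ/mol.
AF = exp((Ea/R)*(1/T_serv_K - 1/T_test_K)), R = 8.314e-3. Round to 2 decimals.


T_test = 373.15 K, T_serv = 308.15 K
Ea/R = 71 / 0.008314 = 8539.81
AF = exp(8539.81 * (1/308.15 - 1/373.15))
= 124.89

124.89


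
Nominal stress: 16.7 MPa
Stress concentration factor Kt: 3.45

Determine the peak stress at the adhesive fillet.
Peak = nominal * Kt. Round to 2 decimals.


Peak stress = 16.7 * 3.45
= 57.62 MPa

57.62


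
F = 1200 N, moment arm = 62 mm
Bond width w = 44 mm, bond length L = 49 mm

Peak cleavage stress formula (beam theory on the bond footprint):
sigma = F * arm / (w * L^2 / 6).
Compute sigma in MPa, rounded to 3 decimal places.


sigma = (1200 * 62) / (44 * 2401 / 6)
= 74400 * 6 / 105644
= 446400 / 105644
= 4.226 MPa

4.226


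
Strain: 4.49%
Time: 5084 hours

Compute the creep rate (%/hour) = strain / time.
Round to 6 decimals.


Creep rate = 4.49 / 5084
= 0.000883 %/h

0.000883


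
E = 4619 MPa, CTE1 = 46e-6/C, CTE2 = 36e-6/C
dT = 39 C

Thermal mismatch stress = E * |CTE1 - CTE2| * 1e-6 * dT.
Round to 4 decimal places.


= 4619 * 10e-6 * 39
= 1.8014 MPa

1.8014


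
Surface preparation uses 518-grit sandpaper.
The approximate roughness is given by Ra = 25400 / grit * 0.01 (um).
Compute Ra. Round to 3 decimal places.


Ra = 25400 / 518 * 0.01
= 254 / 518
= 0.490 um

0.490


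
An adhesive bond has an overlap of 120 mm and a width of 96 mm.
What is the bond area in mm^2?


Bond area = overlap * width
= 120 * 96
= 11520 mm^2

11520


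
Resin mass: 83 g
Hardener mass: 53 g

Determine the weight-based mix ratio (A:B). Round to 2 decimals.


Ratio = 83 / 53 = 1.57

1.57


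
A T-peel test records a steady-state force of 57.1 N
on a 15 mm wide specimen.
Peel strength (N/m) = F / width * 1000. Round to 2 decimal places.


Peel strength = 57.1 / 15 * 1000
= 3806.67 N/m

3806.67


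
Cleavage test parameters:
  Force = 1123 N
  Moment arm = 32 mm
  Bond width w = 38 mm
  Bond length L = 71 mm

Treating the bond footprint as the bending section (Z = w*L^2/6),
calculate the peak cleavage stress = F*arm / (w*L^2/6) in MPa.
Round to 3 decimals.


M = 1123 * 32 = 35936 N*mm
Z = 38 * 71^2 / 6 = 191558 / 6 mm^3
sigma = M / Z = 6 * 35936 / 191558 = 215616 / 191558
= 1.126 MPa

1.126


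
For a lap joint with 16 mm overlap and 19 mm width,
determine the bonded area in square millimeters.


Area = 16 * 19 = 304 mm^2

304


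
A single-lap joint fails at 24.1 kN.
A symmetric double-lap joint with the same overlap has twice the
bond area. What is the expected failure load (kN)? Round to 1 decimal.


Double-lap load = 2 * 24.1 = 48.2 kN

48.2


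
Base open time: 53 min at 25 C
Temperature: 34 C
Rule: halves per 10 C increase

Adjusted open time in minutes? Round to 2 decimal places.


Acceleration = 2^((34-25)/10) = 1.8661
Open time = 53 / 1.8661 = 28.40 min

28.40


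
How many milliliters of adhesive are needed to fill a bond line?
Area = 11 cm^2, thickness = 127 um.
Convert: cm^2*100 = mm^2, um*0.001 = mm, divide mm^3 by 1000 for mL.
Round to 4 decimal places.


= (11 * 100) * (127 * 0.001) / 1000
= 0.1397 mL

0.1397


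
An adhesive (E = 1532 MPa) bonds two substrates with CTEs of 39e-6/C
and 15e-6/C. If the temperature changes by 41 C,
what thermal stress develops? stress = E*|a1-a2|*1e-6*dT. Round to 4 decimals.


Stress = 1532 * |39 - 15| * 1e-6 * 41
= 1.5075 MPa

1.5075


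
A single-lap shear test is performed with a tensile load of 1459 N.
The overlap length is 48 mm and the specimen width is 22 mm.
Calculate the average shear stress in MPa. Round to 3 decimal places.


Shear stress = F / (overlap * width)
= 1459 / (48 * 22)
= 1459 / 1056
= 1.382 MPa

1.382


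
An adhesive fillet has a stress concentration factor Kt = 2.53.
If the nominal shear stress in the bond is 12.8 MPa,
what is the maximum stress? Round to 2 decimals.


Max stress = 12.8 * 2.53 = 32.38 MPa

32.38


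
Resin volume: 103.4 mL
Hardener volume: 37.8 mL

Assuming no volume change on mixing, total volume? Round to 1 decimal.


V_total = 103.4 + 37.8 = 141.2 mL

141.2


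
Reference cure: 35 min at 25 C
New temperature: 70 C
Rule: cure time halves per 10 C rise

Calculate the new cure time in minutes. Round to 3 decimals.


factor = 2^((70-25)/10) = 22.6274
t_new = 35 / 22.6274 = 1.547 min

1.547


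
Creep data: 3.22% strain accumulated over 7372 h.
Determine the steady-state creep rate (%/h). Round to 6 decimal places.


Rate = 3.22 / 7372 = 0.000437 %/h

0.000437


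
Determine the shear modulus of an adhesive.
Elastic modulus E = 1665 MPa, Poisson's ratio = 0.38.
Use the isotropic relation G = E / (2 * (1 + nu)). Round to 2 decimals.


G = 1665 / (2*(1+0.38)) = 1665 / 2.76
= 603.26 MPa

603.26


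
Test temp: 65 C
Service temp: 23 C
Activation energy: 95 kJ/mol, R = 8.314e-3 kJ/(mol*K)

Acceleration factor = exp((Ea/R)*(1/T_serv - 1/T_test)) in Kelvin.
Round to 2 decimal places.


AF = exp((95/0.008314)*(1/296.15 - 1/338.15))
= 120.58

120.58


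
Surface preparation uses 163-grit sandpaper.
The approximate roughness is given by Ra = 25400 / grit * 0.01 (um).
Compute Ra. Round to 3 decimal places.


Ra = 25400 / 163 * 0.01
= 254 / 163
= 1.558 um

1.558


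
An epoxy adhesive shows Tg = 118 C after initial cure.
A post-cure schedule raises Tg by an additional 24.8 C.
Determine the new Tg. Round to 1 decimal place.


New Tg = 118 + 24.8
= 142.8 C

142.8


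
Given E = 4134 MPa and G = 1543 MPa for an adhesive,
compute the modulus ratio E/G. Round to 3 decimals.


E/G ratio = 4134 / 1543 = 2.679

2.679


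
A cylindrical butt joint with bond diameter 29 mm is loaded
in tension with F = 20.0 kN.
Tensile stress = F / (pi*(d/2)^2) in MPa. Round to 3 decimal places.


Area = pi * (29/2)^2 = 660.5199 mm^2
Stress = 20.0*1000 / 660.5199
= 30.279 MPa

30.279


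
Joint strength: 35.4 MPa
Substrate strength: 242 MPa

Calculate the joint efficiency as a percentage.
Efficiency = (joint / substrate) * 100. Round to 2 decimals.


Efficiency = (35.4 / 242) * 100 = 14.63%

14.63


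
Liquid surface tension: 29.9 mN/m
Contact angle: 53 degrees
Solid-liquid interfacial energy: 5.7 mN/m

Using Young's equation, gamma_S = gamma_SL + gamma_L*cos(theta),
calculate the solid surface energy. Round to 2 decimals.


gamma_S = 5.7 + 29.9 * cos(53)
= 23.69 mN/m

23.69


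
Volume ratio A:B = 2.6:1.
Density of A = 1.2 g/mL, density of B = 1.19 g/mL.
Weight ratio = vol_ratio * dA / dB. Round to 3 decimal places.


Wt ratio = 2.6 * 1.2 / 1.19
= 2.622

2.622


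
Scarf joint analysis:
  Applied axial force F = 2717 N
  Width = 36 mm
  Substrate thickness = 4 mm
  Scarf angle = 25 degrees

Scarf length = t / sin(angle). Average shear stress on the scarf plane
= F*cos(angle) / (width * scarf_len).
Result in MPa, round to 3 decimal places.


Scarf length = 4 / sin(25 deg) = 9.4648 mm
cos(25 deg) = 0.906308
Shear = 2717 * 0.906308 / (36 * 9.4648)
= 7.227 MPa

7.227


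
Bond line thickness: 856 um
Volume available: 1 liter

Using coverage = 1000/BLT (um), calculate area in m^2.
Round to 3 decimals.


1 L = 1e6 mm^3, thickness = 856 um = 0.856 mm
Area = 1e6 / 0.856 mm^2 = (1e6 / 0.856) / 1e6 m^2 = 1000 / 856 m^2
= 1.168 m^2

1.168


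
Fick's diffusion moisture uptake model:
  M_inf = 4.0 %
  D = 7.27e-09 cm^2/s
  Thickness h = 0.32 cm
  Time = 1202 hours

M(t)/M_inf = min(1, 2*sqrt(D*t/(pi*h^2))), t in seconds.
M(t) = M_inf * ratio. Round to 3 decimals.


t_sec = 1202 * 3600 = 4327200
ratio = 2*sqrt(7.27e-09*4327200/(pi*0.32^2))
= min(1, 0.625426)
= 0.625426
M(t) = 4.0 * 0.625426 = 2.502 %

2.502


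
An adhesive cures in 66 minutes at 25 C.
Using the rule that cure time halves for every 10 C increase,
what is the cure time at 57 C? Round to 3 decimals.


Factor = 2^((57 - 25) / 10) = 9.1896
Cure time = 66 / 9.1896
= 7.182 minutes

7.182
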